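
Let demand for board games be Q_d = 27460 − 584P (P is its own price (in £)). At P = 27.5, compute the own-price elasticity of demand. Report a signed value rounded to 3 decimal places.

-1.409

At the given values, Q_d = 27460 − 584(27.5) = 11400.
∂Q_d/∂P = −584.
E = (-584) × (27.5/11400) = -1.40877…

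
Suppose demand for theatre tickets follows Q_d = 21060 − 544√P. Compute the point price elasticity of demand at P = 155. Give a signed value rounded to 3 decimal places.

dQ_d/dP = −544/(2√P) = -21.8476. At P = 155, Q_d = 14287.3.
Ed = (dQ_d/dP)·(P/Q_d) = (-21.8476) × (155/14287.3) = -0.23702…

-0.237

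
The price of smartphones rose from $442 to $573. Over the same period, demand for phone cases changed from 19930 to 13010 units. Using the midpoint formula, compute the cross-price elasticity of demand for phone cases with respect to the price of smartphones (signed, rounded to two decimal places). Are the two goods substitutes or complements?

%ΔQ_{phone cases} = (13010 − 19930)/avg = -6920/16470 = -0.420157…
%ΔP_{smartphones} = (573 − 442)/avg = 131/507.5 = 0.258128…
E_cross = (-6920/16470) / (131/507.5) = -1.6277…
E_cross < 0 ⇒ the goods are complements.

-1.63; complements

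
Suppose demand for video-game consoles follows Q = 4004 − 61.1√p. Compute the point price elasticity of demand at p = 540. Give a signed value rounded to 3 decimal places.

dQ/dp = −61.1/(2√p) = -1.31466. At p = 540, Q = 2584.16.
Ed = (dQ/dp)·(p/Q) = (-1.31466) × (540/2584.16) = -0.27471…

-0.275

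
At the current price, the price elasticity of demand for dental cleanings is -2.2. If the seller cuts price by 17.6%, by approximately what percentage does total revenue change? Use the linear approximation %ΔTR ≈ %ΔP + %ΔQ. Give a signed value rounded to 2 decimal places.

%ΔQ ≈ Ed × %ΔP = (-2.2) × (-17.6%) = +38.7200%
%ΔTR ≈ %ΔP + %ΔQ = (-17.6%) + (+38.7200%) = +21.1200%

+21.12%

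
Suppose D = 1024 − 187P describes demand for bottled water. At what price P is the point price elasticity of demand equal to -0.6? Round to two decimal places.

Ed = −187P/(1024 − 187P). Set this equal to -0.6:
187P = 0.6·(1024 − 187P) ⇒ 187P(1 + 0.6) = 0.6·1024
P = 0.6·1024 / (187·1.6) = 2.0534…

2.05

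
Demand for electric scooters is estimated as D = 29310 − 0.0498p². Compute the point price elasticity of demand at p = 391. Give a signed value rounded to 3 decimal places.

dD/dp = −2·0.0498·p = -38.9436. At p = 391, D = 21696.5262.
Ed = (dD/dp)·(p/D) = (-38.9436) × (391/21696.5262) = -0.70181…

-0.702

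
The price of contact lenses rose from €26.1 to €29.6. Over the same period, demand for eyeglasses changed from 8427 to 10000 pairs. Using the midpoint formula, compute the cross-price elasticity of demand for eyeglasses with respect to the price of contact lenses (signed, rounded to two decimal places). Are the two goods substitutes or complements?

%ΔQ_{eyeglasses} = (10000 − 8427)/avg = 1573/9213.5 = 0.170727…
%ΔP_{contact lenses} = (29.6 − 26.1)/avg = 3.5/27.85 = 0.125673…
E_cross = (1573/9213.5) / (3.5/27.85) = 1.3585…
E_cross > 0 ⇒ the goods are substitutes.

1.36; substitutes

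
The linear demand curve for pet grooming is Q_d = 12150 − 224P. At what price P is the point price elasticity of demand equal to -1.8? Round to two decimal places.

Ed = −224P/(12150 − 224P). Set this equal to -1.8:
224P = 1.8·(12150 − 224P) ⇒ 224P(1 + 1.8) = 1.8·12150
P = 1.8·12150 / (224·2.8) = 34.8692…

34.87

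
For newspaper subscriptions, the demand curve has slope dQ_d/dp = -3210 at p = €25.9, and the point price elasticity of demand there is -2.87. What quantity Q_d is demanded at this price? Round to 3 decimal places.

28968.293

Ed = (dQ_d/dp)·(p/Q_d) ⇒ Q_d = (dQ_d/dp)·p/Ed = (-3210)·25.9/(-2.87) = 28968.29268…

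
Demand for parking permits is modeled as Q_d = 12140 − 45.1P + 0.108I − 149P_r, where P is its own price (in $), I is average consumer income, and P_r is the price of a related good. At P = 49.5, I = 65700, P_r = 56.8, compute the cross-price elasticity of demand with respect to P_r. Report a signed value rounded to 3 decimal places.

-0.991

At the given values, Q_d = 12140 − 45.1(49.5) + 0.108(65700) − 149(56.8) = 8539.95.
∂Q_d/∂P_r = -149.
E = (-149) × (56.8/8539.95) = -0.99101…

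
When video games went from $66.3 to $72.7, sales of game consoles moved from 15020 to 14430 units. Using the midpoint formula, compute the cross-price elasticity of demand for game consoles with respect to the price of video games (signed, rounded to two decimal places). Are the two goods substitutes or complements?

-0.44; complements

%ΔQ_{game consoles} = (14430 − 15020)/avg = -590/14725 = -0.040067…
%ΔP_{video games} = (72.7 − 66.3)/avg = 6.4/69.5 = 0.092086…
E_cross = (-590/14725) / (6.4/69.5) = -0.4351…
E_cross < 0 ⇒ the goods are complements.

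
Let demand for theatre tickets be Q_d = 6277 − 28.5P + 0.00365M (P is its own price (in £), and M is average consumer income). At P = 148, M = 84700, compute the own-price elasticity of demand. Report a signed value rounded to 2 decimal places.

At the given values, Q_d = 6277 − 28.5(148) + 0.00365(84700) = 2368.155.
∂Q_d/∂P = −28.5.
E = (-28.5) × (148/2368.155) = -1.7811…

-1.78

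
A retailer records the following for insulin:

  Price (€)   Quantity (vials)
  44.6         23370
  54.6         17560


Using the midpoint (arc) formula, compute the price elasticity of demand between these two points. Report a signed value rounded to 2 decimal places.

%ΔQ = (17560 − 23370) / [(23370 + 17560)/2] = -5810/20465 = -0.283899…
%ΔP = (54.6 − 44.6) / [(44.6 + 54.6)/2] = 10/49.6 = 0.201612…
Arc Ed = %ΔQ / %ΔP = (-5810/20465) / (10/49.6) = -1.4081…

-1.41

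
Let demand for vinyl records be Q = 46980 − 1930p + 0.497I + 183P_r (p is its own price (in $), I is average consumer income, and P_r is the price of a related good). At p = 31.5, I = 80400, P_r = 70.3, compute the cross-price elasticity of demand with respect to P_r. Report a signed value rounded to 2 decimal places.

At the given values, Q = 46980 − 1930(31.5) + 0.497(80400) + 183(70.3) = 39008.7.
∂Q/∂P_r = 183.
E = (183) × (70.3/39008.7) = 0.3297…

0.33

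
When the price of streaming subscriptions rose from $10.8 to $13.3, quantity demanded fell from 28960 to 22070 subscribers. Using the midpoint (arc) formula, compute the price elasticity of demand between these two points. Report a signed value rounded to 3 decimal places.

-1.302

%ΔQ = (22070 − 28960) / [(28960 + 22070)/2] = -6890/25515 = -0.270037…
%ΔP = (13.3 − 10.8) / [(10.8 + 13.3)/2] = 2.5/12.05 = 0.207468…
Arc Ed = %ΔQ / %ΔP = (-6890/25515) / (2.5/12.05) = -1.30157…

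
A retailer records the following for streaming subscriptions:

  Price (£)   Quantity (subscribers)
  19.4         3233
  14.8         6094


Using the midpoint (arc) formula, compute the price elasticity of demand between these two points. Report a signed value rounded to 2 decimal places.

%ΔQ = (6094 − 3233) / [(3233 + 6094)/2] = 2861/4663.5 = 0.613487…
%ΔP = (14.8 − 19.4) / [(19.4 + 14.8)/2] = -4.6/17.1 = -0.269005…
Arc Ed = %ΔQ / %ΔP = (2861/4663.5) / (-4.6/17.1) = -2.2805…

-2.28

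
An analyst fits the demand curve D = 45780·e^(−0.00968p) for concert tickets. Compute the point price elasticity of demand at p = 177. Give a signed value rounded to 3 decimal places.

-1.713

dD/dp = −0.00968·D = -79.8819. At p = 177, D = 8252.26.
Ed = (dD/dp)·(p/D) = (-79.8819) × (177/8252.26) = -1.71336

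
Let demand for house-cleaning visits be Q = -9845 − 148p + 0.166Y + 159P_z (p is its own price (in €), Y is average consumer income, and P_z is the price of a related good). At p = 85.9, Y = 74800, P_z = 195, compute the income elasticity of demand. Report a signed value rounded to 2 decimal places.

0.60

At the given values, Q = -9845 − 148(85.9) + 0.166(74800) + 159(195) = 20863.6.
∂Q/∂Y = 0.166.
E = (0.166) × (74800/20863.6) = 0.5951…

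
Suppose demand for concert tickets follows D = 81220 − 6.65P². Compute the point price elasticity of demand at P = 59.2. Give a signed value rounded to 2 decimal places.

-0.80

dD/dP = −2·6.65·P = -787.36. At P = 59.2, D = 57914.144.
Ed = (dD/dP)·(P/D) = (-787.36) × (59.2/57914.144) = -0.8048…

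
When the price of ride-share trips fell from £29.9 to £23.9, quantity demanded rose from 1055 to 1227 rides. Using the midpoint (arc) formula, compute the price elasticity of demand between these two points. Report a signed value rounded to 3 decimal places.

-0.676

%ΔQ = (1227 − 1055) / [(1055 + 1227)/2] = 172/1141 = 0.150744…
%ΔP = (23.9 − 29.9) / [(29.9 + 23.9)/2] = -6/26.9 = -0.223048…
Arc Ed = %ΔQ / %ΔP = (172/1141) / (-6/26.9) = -0.67583…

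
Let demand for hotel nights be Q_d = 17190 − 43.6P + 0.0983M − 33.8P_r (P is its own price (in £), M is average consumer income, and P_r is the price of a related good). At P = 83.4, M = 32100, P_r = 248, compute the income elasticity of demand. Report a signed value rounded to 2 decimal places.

0.38

At the given values, Q_d = 17190 − 43.6(83.4) + 0.0983(32100) − 33.8(248) = 8326.79.
∂Q_d/∂M = 0.0983.
E = (0.0983) × (32100/8326.79) = 0.3789…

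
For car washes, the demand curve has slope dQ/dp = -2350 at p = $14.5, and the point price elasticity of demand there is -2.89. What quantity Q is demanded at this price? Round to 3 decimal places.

11790.657

Ed = (dQ/dp)·(p/Q) ⇒ Q = (dQ/dp)·p/Ed = (-2350)·14.5/(-2.89) = 11790.65743…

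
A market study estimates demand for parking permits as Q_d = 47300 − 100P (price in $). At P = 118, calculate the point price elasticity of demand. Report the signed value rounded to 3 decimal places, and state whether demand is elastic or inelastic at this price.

-0.332; inelastic

dQ_d/dP = −100. At P = 118, Q_d = 47300 − 100(118) = 35500.
Ed = (dQ_d/dP)·(P/Q_d) = −100 × (118/35500) = -0.33239…
|Ed| = 0.332 < 1, so demand is inelastic.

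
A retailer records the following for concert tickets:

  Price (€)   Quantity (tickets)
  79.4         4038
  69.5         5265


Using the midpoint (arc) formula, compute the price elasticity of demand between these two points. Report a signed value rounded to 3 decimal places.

%ΔQ = (5265 − 4038) / [(4038 + 5265)/2] = 1227/4651.5 = 0.263785…
%ΔP = (69.5 − 79.4) / [(79.4 + 69.5)/2] = -9.9/74.45 = -0.132975…
Arc Ed = %ΔQ / %ΔP = (1227/4651.5) / (-9.9/74.45) = -1.98372…

-1.984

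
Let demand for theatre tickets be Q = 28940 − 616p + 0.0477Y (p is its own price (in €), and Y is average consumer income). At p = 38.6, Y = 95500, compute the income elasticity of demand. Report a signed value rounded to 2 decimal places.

At the given values, Q = 28940 − 616(38.6) + 0.0477(95500) = 9717.75.
∂Q/∂Y = 0.0477.
E = (0.0477) × (95500/9717.75) = 0.4687…

0.47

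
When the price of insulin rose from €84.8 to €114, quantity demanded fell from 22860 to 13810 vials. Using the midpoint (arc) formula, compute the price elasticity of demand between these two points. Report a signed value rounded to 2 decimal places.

-1.68

%ΔQ = (13810 − 22860) / [(22860 + 13810)/2] = -9050/18335 = -0.493591…
%ΔP = (114 − 84.8) / [(84.8 + 114)/2] = 29.2/99.4 = 0.293762…
Arc Ed = %ΔQ / %ΔP = (-9050/18335) / (29.2/99.4) = -1.6802…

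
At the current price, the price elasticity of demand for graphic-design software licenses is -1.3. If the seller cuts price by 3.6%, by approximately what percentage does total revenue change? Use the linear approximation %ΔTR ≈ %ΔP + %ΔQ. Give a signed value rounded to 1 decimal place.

+1.1%

%ΔQ ≈ Ed × %ΔP = (-1.3) × (-3.6%) = +4.6800%
%ΔTR ≈ %ΔP + %ΔQ = (-3.6%) + (+4.6800%) = +1.0800%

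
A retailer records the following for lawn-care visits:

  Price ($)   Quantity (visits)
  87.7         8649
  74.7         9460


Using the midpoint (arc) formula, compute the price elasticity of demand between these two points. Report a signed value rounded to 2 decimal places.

-0.56

%ΔQ = (9460 − 8649) / [(8649 + 9460)/2] = 811/9054.5 = 0.089568…
%ΔP = (74.7 − 87.7) / [(87.7 + 74.7)/2] = -13/81.2 = -0.160098…
Arc Ed = %ΔQ / %ΔP = (811/9054.5) / (-13/81.2) = -0.5594…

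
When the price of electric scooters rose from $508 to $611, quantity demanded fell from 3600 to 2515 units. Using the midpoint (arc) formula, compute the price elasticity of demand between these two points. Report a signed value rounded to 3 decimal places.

-1.928

%ΔQ = (2515 − 3600) / [(3600 + 2515)/2] = -1085/3057.5 = -0.354865…
%ΔP = (611 − 508) / [(508 + 611)/2] = 103/559.5 = 0.184092…
Arc Ed = %ΔQ / %ΔP = (-1085/3057.5) / (103/559.5) = -1.92764…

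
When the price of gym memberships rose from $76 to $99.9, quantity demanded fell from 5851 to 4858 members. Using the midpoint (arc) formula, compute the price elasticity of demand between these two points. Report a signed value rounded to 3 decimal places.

-0.682

%ΔQ = (4858 − 5851) / [(5851 + 4858)/2] = -993/5354.5 = -0.185451…
%ΔP = (99.9 − 76) / [(76 + 99.9)/2] = 23.9/87.95 = 0.271745…
Arc Ed = %ΔQ / %ΔP = (-993/5354.5) / (23.9/87.95) = -0.68244…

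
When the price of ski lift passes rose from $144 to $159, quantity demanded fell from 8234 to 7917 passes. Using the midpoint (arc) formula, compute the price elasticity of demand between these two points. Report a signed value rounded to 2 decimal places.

%ΔQ = (7917 − 8234) / [(8234 + 7917)/2] = -317/8075.5 = -0.039254…
%ΔP = (159 − 144) / [(144 + 159)/2] = 15/151.5 = 0.099009…
Arc Ed = %ΔQ / %ΔP = (-317/8075.5) / (15/151.5) = -0.3964…

-0.40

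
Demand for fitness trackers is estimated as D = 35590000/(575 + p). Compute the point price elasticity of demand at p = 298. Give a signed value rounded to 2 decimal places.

-0.34

dD/dp = −35590000/(575 + p)² = -46.6981. At p = 298, D = 40767.5.
Ed = (dD/dp)·(p/D) = (-46.6981) × (298/40767.5) = -0.3413…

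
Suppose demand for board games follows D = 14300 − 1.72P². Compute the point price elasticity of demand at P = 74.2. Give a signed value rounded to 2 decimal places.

dD/dP = −2·1.72·P = -255.248. At P = 74.2, D = 4830.2992.
Ed = (dD/dP)·(P/D) = (-255.248) × (74.2/4830.2992) = -3.9209…

-3.92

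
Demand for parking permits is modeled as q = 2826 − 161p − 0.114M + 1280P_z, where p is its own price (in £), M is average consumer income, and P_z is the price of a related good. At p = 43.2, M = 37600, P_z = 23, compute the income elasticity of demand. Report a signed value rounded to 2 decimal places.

At the given values, q = 2826 − 161(43.2) − 0.114(37600) + 1280(23) = 21024.4.
∂q/∂M = -0.114.
E = (-0.114) × (37600/21024.4) = -0.2038…

-0.20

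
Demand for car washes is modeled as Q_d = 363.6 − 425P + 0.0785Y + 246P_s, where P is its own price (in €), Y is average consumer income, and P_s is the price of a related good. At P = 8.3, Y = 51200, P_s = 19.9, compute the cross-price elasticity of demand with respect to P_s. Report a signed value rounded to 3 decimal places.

0.851

At the given values, Q_d = 363.6 − 425(8.3) + 0.0785(51200) + 246(19.9) = 5750.7.
∂Q_d/∂P_s = 246.
E = (246) × (19.9/5750.7) = 0.85127…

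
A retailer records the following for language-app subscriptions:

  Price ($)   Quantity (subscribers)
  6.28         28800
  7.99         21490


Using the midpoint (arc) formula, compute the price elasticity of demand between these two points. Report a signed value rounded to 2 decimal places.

-1.21

%ΔQ = (21490 − 28800) / [(28800 + 21490)/2] = -7310/25145 = -0.290713…
%ΔP = (7.99 − 6.28) / [(6.28 + 7.99)/2] = 1.71/7.135 = 0.239663…
Arc Ed = %ΔQ / %ΔP = (-7310/25145) / (1.71/7.135) = -1.2130…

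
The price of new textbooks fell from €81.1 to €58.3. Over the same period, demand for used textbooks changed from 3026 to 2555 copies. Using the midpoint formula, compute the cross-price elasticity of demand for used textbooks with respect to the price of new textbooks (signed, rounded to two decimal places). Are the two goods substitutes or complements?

0.52; substitutes

%ΔQ_{used textbooks} = (2555 − 3026)/avg = -471/2790.5 = -0.168786…
%ΔP_{new textbooks} = (58.3 − 81.1)/avg = -22.8/69.7 = -0.327116…
E_cross = (-471/2790.5) / (-22.8/69.7) = 0.5159…
E_cross > 0 ⇒ the goods are substitutes.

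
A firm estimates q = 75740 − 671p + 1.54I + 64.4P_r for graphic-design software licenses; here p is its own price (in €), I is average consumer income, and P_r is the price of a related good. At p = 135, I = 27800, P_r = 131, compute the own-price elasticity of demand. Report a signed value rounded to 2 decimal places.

At the given values, q = 75740 − 671(135) + 1.54(27800) + 64.4(131) = 36403.4.
∂q/∂p = −671.
E = (-671) × (135/36403.4) = -2.4883…

-2.49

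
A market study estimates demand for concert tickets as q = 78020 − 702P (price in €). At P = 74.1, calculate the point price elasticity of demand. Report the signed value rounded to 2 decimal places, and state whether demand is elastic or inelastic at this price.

dq/dP = −702. At P = 74.1, q = 78020 − 702(74.1) = 26001.8.
Ed = (dq/dP)·(P/q) = −702 × (74.1/26001.8) = -2.0005…
|Ed| = 2.00 > 1, so demand is elastic.

-2.00; elastic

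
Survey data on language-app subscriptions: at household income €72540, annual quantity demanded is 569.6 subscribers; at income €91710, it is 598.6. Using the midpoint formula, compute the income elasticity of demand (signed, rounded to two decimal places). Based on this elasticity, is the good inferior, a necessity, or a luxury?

0.21; necessity

%ΔQ = (598.6 − 569.6)/[( 569.6 + 598.6)/2] = 29/584.1 = 0.049649…
%ΔIncome = (91710 − 72540)/[( 72540 + 91710)/2] = 19170/82125 = 0.233424…
E_income = (29/584.1) / (19170/82125) = 0.2126…
0 < E_income < 1 ⇒ normal good, necessity.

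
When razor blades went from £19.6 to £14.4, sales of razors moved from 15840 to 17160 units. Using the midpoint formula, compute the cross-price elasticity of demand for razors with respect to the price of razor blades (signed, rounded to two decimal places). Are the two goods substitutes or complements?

-0.26; complements

%ΔQ_{razors} = (17160 − 15840)/avg = 1320/16500 = 0.08
%ΔP_{razor blades} = (14.4 − 19.6)/avg = -5.2/17 = -0.305882…
E_cross = (1320/16500) / (-5.2/17) = -0.2615…
E_cross < 0 ⇒ the goods are complements.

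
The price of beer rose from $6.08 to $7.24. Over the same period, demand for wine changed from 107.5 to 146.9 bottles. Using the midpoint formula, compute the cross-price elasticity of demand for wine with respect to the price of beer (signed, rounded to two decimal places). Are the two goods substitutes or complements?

1.78; substitutes

%ΔQ_{wine} = (146.9 − 107.5)/avg = 39.4/127.2 = 0.309748…
%ΔP_{beer} = (7.24 − 6.08)/avg = 1.16/6.66 = 0.174174…
E_cross = (39.4/127.2) / (1.16/6.66) = 1.7783…
E_cross > 0 ⇒ the goods are substitutes.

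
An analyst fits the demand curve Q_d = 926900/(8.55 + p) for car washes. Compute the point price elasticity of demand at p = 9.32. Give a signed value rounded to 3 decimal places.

dQ_d/dp = −926900/(8.55 + p)² = -2902.58. At p = 9.32, Q_d = 51869.1.
Ed = (dQ_d/dp)·(p/Q_d) = (-2902.58) × (9.32/51869.1) = -0.52154…

-0.522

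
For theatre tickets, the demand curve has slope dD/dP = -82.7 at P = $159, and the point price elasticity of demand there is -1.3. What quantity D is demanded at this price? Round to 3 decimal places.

Ed = (dD/dP)·(P/D) ⇒ D = (dD/dP)·P/Ed = (-82.7)·159/(-1.3) = 10114.84615…

10114.846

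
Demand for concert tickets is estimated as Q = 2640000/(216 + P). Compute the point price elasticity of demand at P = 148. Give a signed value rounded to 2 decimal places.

-0.41

dQ/dP = −2640000/(216 + P)² = -19.9251. At P = 148, Q = 7252.75.
Ed = (dQ/dP)·(P/Q) = (-19.9251) × (148/7252.75) = -0.4065…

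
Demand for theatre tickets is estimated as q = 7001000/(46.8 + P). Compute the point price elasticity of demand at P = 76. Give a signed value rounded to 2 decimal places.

-0.62

dq/dP = −7001000/(46.8 + P)² = -464.262. At P = 76, q = 57011.4.
Ed = (dq/dP)·(P/q) = (-464.262) × (76/57011.4) = -0.6188…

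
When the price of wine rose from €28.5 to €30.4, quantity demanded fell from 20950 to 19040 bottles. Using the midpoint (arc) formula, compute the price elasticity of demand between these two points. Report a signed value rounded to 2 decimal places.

%ΔQ = (19040 − 20950) / [(20950 + 19040)/2] = -1910/19995 = -0.095523…
%ΔP = (30.4 − 28.5) / [(28.5 + 30.4)/2] = 1.9/29.45 = 0.064516…
Arc Ed = %ΔQ / %ΔP = (-1910/19995) / (1.9/29.45) = -1.4806…

-1.48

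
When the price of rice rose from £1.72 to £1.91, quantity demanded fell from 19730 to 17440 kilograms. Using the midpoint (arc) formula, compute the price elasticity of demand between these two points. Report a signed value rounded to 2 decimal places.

-1.18

%ΔQ = (17440 − 19730) / [(19730 + 17440)/2] = -2290/18585 = -0.123217…
%ΔP = (1.91 − 1.72) / [(1.72 + 1.91)/2] = 0.19/1.815 = 0.104683…
Arc Ed = %ΔQ / %ΔP = (-2290/18585) / (0.19/1.815) = -1.1770…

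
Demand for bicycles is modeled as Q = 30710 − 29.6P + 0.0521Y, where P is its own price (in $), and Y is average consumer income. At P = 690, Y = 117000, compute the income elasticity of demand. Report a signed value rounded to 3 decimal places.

At the given values, Q = 30710 − 29.6(690) + 0.0521(117000) = 16381.7.
∂Q/∂Y = 0.0521.
E = (0.0521) × (117000/16381.7) = 0.37210…

0.372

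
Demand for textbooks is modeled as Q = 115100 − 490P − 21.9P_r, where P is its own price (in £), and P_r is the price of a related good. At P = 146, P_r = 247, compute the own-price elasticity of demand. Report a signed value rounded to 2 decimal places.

-1.88

At the given values, Q = 115100 − 490(146) − 21.9(247) = 38150.7.
∂Q/∂P = −490.
E = (-490) × (146/38150.7) = -1.8751…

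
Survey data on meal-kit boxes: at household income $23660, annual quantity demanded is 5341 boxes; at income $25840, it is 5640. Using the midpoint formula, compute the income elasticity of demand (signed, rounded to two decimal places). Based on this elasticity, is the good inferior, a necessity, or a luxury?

%ΔQ = (5640 − 5341)/[( 5341 + 5640)/2] = 299/5490.5 = 0.054457…
%ΔIncome = (25840 − 23660)/[( 23660 + 25840)/2] = 2180/24750 = 0.088080…
E_income = (299/5490.5) / (2180/24750) = 0.6182…
0 < E_income < 1 ⇒ normal good, necessity.

0.62; necessity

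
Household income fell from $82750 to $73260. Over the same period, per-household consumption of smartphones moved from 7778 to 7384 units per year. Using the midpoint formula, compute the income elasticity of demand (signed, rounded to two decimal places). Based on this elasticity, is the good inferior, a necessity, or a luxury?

0.43; necessity

%ΔQ = (7384 − 7778)/[( 7778 + 7384)/2] = -394/7581 = -0.051972…
%ΔIncome = (73260 − 82750)/[( 82750 + 73260)/2] = -9490/78005 = -0.121658…
E_income = (-394/7581) / (-9490/78005) = 0.4271…
0 < E_income < 1 ⇒ normal good, necessity.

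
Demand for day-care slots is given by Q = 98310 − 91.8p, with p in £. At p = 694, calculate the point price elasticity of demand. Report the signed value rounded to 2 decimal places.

-1.84

dQ/dp = −91.8. At p = 694, Q = 98310 − 91.8(694) = 34600.8.
Ed = (dQ/dp)·(p/Q) = −91.8 × (694/34600.8) = -1.8412…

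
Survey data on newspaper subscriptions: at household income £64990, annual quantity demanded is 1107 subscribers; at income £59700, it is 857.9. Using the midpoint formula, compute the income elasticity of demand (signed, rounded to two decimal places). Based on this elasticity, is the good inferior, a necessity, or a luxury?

2.99; luxury

%ΔQ = (857.9 − 1107)/[( 1107 + 857.9)/2] = -249.1/982.45 = -0.253549…
%ΔIncome = (59700 − 64990)/[( 64990 + 59700)/2] = -5290/62345 = -0.084850…
E_income = (-249.1/982.45) / (-5290/62345) = 2.9881…
E_income > 1 ⇒ normal good, luxury.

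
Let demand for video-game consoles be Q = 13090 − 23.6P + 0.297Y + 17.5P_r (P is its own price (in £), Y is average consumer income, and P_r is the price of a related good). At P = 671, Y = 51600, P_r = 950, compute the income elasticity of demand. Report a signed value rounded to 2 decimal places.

At the given values, Q = 13090 − 23.6(671) + 0.297(51600) + 17.5(950) = 29204.6.
∂Q/∂Y = 0.297.
E = (0.297) × (51600/29204.6) = 0.5247…

0.52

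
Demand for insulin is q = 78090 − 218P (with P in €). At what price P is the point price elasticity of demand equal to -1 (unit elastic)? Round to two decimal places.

179.11

Ed = −218P/(78090 − 218P). Set this equal to -1:
218P = 1·(78090 − 218P) ⇒ 218P(1 + 1) = 1·78090
P = 1·78090 / (218·2) = 179.1055…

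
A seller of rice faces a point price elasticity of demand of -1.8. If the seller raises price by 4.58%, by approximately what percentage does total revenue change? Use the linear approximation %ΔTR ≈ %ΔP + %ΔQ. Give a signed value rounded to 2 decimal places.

%ΔQ ≈ Ed × %ΔP = (-1.8) × (+4.58%) = -8.2440%
%ΔTR ≈ %ΔP + %ΔQ = (+4.58%) + (-8.2440%) = -3.6640%

-3.66%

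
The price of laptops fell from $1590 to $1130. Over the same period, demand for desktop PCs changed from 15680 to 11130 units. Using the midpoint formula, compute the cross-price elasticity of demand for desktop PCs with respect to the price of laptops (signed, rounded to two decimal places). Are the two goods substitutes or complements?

%ΔQ_{desktop PCs} = (11130 − 15680)/avg = -4550/13405 = -0.339425…
%ΔP_{laptops} = (1130 − 1590)/avg = -460/1360 = -0.338235…
E_cross = (-4550/13405) / (-460/1360) = 1.0035…
E_cross > 0 ⇒ the goods are substitutes.

1.00; substitutes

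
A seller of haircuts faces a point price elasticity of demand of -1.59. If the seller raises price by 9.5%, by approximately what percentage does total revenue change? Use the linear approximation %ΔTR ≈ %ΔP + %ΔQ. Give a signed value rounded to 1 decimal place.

%ΔQ ≈ Ed × %ΔP = (-1.59) × (+9.5%) = -15.1050%
%ΔTR ≈ %ΔP + %ΔQ = (+9.5%) + (-15.1050%) = -5.6050%

-5.6%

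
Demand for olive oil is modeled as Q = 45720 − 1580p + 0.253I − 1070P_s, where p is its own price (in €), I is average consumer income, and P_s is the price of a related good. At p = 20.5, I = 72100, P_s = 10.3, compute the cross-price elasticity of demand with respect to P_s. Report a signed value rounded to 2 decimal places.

-0.54

At the given values, Q = 45720 − 1580(20.5) + 0.253(72100) − 1070(10.3) = 20550.3.
∂Q/∂P_s = -1070.
E = (-1070) × (10.3/20550.3) = -0.5362…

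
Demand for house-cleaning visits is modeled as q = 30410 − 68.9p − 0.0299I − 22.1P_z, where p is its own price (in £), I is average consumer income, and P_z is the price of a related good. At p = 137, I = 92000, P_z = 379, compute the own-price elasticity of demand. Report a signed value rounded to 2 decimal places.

-0.96

At the given values, q = 30410 − 68.9(137) − 0.0299(92000) − 22.1(379) = 9844.
∂q/∂p = −68.9.
E = (-68.9) × (137/9844) = -0.9588…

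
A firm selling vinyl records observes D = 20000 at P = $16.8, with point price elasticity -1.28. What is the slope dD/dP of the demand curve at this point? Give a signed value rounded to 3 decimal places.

Ed = (dD/dP)·(P/D) ⇒ dD/dP = Ed·D/P = (-1.28)·20000/16.8 = -1523.80952…

-1523.810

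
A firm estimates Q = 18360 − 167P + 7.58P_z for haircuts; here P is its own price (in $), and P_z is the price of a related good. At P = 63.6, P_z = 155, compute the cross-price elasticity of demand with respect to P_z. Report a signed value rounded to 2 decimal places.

At the given values, Q = 18360 − 167(63.6) + 7.58(155) = 8913.7.
∂Q/∂P_z = 7.58.
E = (7.58) × (155/8913.7) = 0.1318…

0.13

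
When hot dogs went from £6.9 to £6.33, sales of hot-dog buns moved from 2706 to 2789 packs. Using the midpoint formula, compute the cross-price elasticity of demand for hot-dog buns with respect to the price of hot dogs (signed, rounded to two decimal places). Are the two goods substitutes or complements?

-0.35; complements

%ΔQ_{hot-dog buns} = (2789 − 2706)/avg = 83/2747.5 = 0.030209…
%ΔP_{hot dogs} = (6.33 − 6.9)/avg = -0.57/6.615 = -0.086167…
E_cross = (83/2747.5) / (-0.57/6.615) = -0.3505…
E_cross < 0 ⇒ the goods are complements.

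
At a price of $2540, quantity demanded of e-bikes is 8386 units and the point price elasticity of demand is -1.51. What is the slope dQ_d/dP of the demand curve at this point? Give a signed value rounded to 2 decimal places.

-4.99

Ed = (dQ_d/dP)·(P/Q_d) ⇒ dQ_d/dP = Ed·Q_d/P = (-1.51)·8386/2540 = -4.9853…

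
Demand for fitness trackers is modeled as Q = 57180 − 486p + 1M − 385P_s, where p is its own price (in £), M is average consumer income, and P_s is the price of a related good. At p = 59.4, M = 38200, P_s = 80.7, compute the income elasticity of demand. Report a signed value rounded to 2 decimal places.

At the given values, Q = 57180 − 486(59.4) + 1(38200) − 385(80.7) = 35442.1.
∂Q/∂M = 1.
E = (1) × (38200/35442.1) = 1.0778…

1.08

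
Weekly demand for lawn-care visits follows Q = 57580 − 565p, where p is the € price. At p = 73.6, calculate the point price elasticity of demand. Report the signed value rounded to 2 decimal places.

dQ/dp = −565. At p = 73.6, Q = 57580 − 565(73.6) = 15996.
Ed = (dQ/dp)·(p/Q) = −565 × (73.6/15996) = -2.5996…

-2.60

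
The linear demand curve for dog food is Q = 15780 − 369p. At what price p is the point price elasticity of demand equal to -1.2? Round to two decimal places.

23.33

Ed = −369p/(15780 − 369p). Set this equal to -1.2:
369p = 1.2·(15780 − 369p) ⇒ 369p(1 + 1.2) = 1.2·15780
p = 1.2·15780 / (369·2.2) = 23.3259…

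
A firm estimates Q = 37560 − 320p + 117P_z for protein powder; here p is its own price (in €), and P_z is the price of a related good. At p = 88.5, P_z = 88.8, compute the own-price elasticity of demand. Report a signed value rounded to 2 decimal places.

At the given values, Q = 37560 − 320(88.5) + 117(88.8) = 19629.6.
∂Q/∂p = −320.
E = (-320) × (88.5/19629.6) = -1.4427…

-1.44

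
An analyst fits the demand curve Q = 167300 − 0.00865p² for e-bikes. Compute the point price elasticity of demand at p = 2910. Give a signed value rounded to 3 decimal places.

dQ/dp = −2·0.00865·p = -50.343. At p = 2910, Q = 94050.935.
Ed = (dQ/dp)·(p/Q) = (-50.343) × (2910/94050.935) = -1.55764…

-1.558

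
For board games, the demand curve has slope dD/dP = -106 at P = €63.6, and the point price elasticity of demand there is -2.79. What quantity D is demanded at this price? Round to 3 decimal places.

Ed = (dD/dP)·(P/D) ⇒ D = (dD/dP)·P/Ed = (-106)·63.6/(-2.79) = 2416.34408…

2416.344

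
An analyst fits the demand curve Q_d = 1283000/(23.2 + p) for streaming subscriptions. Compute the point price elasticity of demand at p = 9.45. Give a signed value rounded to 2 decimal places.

-0.29

dQ_d/dp = −1283000/(23.2 + p)² = -1203.54. At p = 9.45, Q_d = 39295.6.
Ed = (dQ_d/dp)·(p/Q_d) = (-1203.54) × (9.45/39295.6) = -0.2894…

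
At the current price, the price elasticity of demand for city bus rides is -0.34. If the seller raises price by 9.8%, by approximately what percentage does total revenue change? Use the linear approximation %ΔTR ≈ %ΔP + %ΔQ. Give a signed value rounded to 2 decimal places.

+6.47%

%ΔQ ≈ Ed × %ΔP = (-0.34) × (+9.8%) = -3.3320%
%ΔTR ≈ %ΔP + %ΔQ = (+9.8%) + (-3.3320%) = +6.4680%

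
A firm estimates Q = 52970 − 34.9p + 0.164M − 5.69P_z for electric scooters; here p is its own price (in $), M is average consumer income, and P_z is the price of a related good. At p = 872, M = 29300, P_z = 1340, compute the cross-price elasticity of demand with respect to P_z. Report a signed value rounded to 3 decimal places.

-0.387

At the given values, Q = 52970 − 34.9(872) + 0.164(29300) − 5.69(1340) = 19717.8.
∂Q/∂P_z = -5.69.
E = (-5.69) × (1340/19717.8) = -0.38668…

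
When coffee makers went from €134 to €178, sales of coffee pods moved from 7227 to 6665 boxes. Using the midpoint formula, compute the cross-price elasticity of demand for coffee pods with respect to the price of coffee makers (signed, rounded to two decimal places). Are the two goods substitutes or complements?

-0.29; complements

%ΔQ_{coffee pods} = (6665 − 7227)/avg = -562/6946 = -0.080909…
%ΔP_{coffee makers} = (178 − 134)/avg = 44/156 = 0.282051…
E_cross = (-562/6946) / (44/156) = -0.2868…
E_cross < 0 ⇒ the goods are complements.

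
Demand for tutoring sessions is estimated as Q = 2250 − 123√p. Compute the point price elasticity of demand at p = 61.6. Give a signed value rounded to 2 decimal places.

dQ/dp = −123/(2√p) = -7.83583. At p = 61.6, Q = 1284.63.
Ed = (dQ/dp)·(p/Q) = (-7.83583) × (61.6/1284.63) = -0.3757…

-0.38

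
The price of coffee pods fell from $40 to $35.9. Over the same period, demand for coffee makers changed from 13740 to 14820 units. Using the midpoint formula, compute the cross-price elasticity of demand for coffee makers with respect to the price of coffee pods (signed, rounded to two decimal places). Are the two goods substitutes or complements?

-0.70; complements

%ΔQ_{coffee makers} = (14820 − 13740)/avg = 1080/14280 = 0.075630…
%ΔP_{coffee pods} = (35.9 − 40)/avg = -4.1/37.95 = -0.108036…
E_cross = (1080/14280) / (-4.1/37.95) = -0.7000…
E_cross < 0 ⇒ the goods are complements.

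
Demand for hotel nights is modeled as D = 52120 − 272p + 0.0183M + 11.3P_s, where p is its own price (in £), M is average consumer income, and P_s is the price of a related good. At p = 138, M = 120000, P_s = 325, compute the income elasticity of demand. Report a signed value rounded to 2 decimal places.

0.11

At the given values, D = 52120 − 272(138) + 0.0183(120000) + 11.3(325) = 20452.5.
∂D/∂M = 0.0183.
E = (0.0183) × (120000/20452.5) = 0.1073…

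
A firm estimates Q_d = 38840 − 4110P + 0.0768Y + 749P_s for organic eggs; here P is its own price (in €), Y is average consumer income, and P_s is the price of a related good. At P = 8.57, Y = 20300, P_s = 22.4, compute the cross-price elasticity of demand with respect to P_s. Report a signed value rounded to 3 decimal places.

At the given values, Q_d = 38840 − 4110(8.57) + 0.0768(20300) + 749(22.4) = 21953.94.
∂Q_d/∂P_s = 749.
E = (749) × (22.4/21953.94) = 0.76421…

0.764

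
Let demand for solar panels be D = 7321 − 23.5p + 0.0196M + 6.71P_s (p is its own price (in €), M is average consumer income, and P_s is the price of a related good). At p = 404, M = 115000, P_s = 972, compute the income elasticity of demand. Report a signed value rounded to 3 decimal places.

0.341

At the given values, D = 7321 − 23.5(404) + 0.0196(115000) + 6.71(972) = 6603.12.
∂D/∂M = 0.0196.
E = (0.0196) × (115000/6603.12) = 0.34135…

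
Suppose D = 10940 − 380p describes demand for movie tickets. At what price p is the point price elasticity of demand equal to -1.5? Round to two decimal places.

Ed = −380p/(10940 − 380p). Set this equal to -1.5:
380p = 1.5·(10940 − 380p) ⇒ 380p(1 + 1.5) = 1.5·10940
p = 1.5·10940 / (380·2.5) = 17.2736…

17.27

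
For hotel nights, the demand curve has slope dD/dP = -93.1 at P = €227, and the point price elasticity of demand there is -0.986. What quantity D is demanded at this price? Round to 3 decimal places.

Ed = (dD/dP)·(P/D) ⇒ D = (dD/dP)·P/Ed = (-93.1)·227/(-0.986) = 21433.77281…

21433.773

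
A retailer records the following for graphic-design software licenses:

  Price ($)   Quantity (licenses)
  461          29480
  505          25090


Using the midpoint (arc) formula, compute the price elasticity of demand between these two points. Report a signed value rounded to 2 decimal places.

%ΔQ = (25090 − 29480) / [(29480 + 25090)/2] = -4390/27285 = -0.160894…
%ΔP = (505 − 461) / [(461 + 505)/2] = 44/483 = 0.091097…
Arc Ed = %ΔQ / %ΔP = (-4390/27285) / (44/483) = -1.7661…

-1.77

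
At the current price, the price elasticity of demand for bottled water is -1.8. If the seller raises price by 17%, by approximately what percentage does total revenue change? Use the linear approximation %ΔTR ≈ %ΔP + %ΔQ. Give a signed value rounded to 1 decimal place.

%ΔQ ≈ Ed × %ΔP = (-1.8) × (+17%) = -30.6000%
%ΔTR ≈ %ΔP + %ΔQ = (+17%) + (-30.6000%) = -13.6000%

-13.6%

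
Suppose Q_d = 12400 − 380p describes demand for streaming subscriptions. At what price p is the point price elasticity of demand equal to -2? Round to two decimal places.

Ed = −380p/(12400 − 380p). Set this equal to -2:
380p = 2·(12400 − 380p) ⇒ 380p(1 + 2) = 2·12400
p = 2·12400 / (380·3) = 21.7543…

21.75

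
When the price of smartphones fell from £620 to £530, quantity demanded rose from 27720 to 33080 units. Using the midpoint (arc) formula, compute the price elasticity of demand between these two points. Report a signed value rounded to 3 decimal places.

%ΔQ = (33080 − 27720) / [(27720 + 33080)/2] = 5360/30400 = 0.176315…
%ΔP = (530 − 620) / [(620 + 530)/2] = -90/575 = -0.156521…
Arc Ed = %ΔQ / %ΔP = (5360/30400) / (-90/575) = -1.12646…

-1.126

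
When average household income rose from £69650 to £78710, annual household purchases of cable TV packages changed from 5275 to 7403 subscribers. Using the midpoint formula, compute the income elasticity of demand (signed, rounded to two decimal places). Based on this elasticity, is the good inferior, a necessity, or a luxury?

2.75; luxury

%ΔQ = (7403 − 5275)/[( 5275 + 7403)/2] = 2128/6339 = 0.335699…
%ΔIncome = (78710 − 69650)/[( 69650 + 78710)/2] = 9060/74180 = 0.122135…
E_income = (2128/6339) / (9060/74180) = 2.7485…
E_income > 1 ⇒ normal good, luxury.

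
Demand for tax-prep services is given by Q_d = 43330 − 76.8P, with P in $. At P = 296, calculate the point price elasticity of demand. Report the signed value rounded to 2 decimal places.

dQ_d/dP = −76.8. At P = 296, Q_d = 43330 − 76.8(296) = 20597.2.
Ed = (dQ_d/dP)·(P/Q_d) = −76.8 × (296/20597.2) = -1.1036…

-1.10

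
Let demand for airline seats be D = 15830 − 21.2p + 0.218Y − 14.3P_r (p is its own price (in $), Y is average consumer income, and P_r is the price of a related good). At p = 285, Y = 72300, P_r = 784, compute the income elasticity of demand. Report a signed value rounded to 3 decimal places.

1.099

At the given values, D = 15830 − 21.2(285) + 0.218(72300) − 14.3(784) = 14338.2.
∂D/∂Y = 0.218.
E = (0.218) × (72300/14338.2) = 1.09925…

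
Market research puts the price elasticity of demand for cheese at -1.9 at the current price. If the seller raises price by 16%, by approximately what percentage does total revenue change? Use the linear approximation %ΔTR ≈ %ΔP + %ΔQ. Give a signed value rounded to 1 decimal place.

-14.4%

%ΔQ ≈ Ed × %ΔP = (-1.9) × (+16%) = -30.4000%
%ΔTR ≈ %ΔP + %ΔQ = (+16%) + (-30.4000%) = -14.4000%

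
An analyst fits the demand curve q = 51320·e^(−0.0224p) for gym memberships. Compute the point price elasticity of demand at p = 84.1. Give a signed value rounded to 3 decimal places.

-1.884

dq/dp = −0.0224·q = -174.74. At p = 84.1, q = 7800.91.
Ed = (dq/dp)·(p/q) = (-174.74) × (84.1/7800.91) = -1.88384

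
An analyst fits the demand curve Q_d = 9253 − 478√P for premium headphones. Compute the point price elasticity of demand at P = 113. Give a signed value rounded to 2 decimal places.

dQ_d/dP = −478/(2√P) = -22.4832. At P = 113, Q_d = 4171.79.
Ed = (dQ_d/dP)·(P/Q_d) = (-22.4832) × (113/4171.79) = -0.6089…

-0.61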